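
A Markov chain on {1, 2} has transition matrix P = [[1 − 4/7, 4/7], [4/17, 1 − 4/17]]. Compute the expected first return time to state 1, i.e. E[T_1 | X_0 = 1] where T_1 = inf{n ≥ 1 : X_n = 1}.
E[T_1 | X_0 = 1] = 1/π_1 = 24/7

For an irreducible recurrent Markov chain with stationary distribution π, E[T_i | X_0 = i] = 1/π_i (Kac's formula). Here π_1 = (4/17)/(4/7 + 4/17) = (4/17)/(96/119) = 7/24, so E[T_1 | X_0 = 1] = 1/π_1 = (4/7 + 4/17)/(4/17) = (96/119)/(4/17) = 24/7.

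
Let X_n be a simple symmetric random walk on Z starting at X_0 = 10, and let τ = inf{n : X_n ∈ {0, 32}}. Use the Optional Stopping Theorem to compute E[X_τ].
E[X_τ] = 10

X_n is a martingale and τ is a bounded-mean stopping time (indeed τ is finite a.s. with bounded expectation since the walk is in a bounded region). By the OST, E[X_τ] = E[X_0] = 10. Equivalently: E[X_τ] = 32 · P(hit 32 first) + 0 · P(hit 0 first) = 32 · (10/32) = 10.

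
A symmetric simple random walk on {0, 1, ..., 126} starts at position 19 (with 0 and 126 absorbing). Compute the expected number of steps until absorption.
E[τ | X_0 = 19] = 2033

Let v_k = E[τ | X_0 = k]. Boundary: v_0 = v_126 = 0. Recurrence: v_k = 1 + (v_{k-1} + v_{k+1})/2 for 1 ≤ k ≤ 125. The particular solution to v_k − (v_{k-1} + v_{k+1})/2 = 1 is v_k = −k^2. Adding homogeneous solution A + B k and matching boundaries gives v_k = k (126 − k). Substituting k = 19: v_19 = 19 · 107 = 2033.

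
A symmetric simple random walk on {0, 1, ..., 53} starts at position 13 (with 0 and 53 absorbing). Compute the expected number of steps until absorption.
E[τ | X_0 = 13] = 520

Let v_k = E[τ | X_0 = k]. Boundary: v_0 = v_53 = 0. Recurrence: v_k = 1 + (v_{k-1} + v_{k+1})/2 for 1 ≤ k ≤ 52. The particular solution to v_k − (v_{k-1} + v_{k+1})/2 = 1 is v_k = −k^2. Adding homogeneous solution A + B k and matching boundaries gives v_k = k (53 − k). Substituting k = 13: v_13 = 13 · 40 = 520.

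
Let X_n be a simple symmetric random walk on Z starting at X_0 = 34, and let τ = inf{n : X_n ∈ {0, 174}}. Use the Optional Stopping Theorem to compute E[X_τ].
E[X_τ] = 34

X_n is a martingale and τ is a bounded-mean stopping time (indeed τ is finite a.s. with bounded expectation since the walk is in a bounded region). By the OST, E[X_τ] = E[X_0] = 34. Equivalently: E[X_τ] = 174 · P(hit 174 first) + 0 · P(hit 0 first) = 174 · (34/174) = 34.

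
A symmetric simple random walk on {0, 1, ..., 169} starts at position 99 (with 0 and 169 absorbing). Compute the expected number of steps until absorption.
E[τ | X_0 = 99] = 6930

Let v_k = E[τ | X_0 = k]. Boundary: v_0 = v_169 = 0. Recurrence: v_k = 1 + (v_{k-1} + v_{k+1})/2 for 1 ≤ k ≤ 168. The particular solution to v_k − (v_{k-1} + v_{k+1})/2 = 1 is v_k = −k^2. Adding homogeneous solution A + B k and matching boundaries gives v_k = k (169 − k). Substituting k = 99: v_99 = 99 · 70 = 6930.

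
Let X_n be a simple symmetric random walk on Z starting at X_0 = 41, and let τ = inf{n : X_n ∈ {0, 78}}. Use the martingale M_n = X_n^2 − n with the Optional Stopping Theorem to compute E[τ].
E[τ] = 1517

M_n = X_n^2 − n is a martingale (since E[X_{n+1}^2 | F_n] = X_n^2 + 1). By OST (τ has finite mean in a bounded region), E[M_τ] = E[M_0] = X_0^2 − 0 = 41^2 = 1681. Also E[M_τ] = E[X_τ^2] − E[τ]. The walk exits at 0 or 78, with P(hit 78 first) = 41/78, so E[X_τ^2] = 78^2 · 41/78 + 0 = 3198. Thus E[τ] = E[X_τ^2] − E[M_τ] = 3198 − 1681 = 1517 = 41(78 − 41) = 1517.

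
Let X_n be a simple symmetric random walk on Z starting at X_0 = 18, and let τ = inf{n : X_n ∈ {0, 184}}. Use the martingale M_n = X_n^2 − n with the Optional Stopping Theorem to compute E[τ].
E[τ] = 2988

M_n = X_n^2 − n is a martingale (since E[X_{n+1}^2 | F_n] = X_n^2 + 1). By OST (τ has finite mean in a bounded region), E[M_τ] = E[M_0] = X_0^2 − 0 = 18^2 = 324. Also E[M_τ] = E[X_τ^2] − E[τ]. The walk exits at 0 or 184, with P(hit 184 first) = 18/184, so E[X_τ^2] = 184^2 · 18/184 + 0 = 3312. Thus E[τ] = E[X_τ^2] − E[M_τ] = 3312 − 324 = 2988 = 18(184 − 18) = 2988.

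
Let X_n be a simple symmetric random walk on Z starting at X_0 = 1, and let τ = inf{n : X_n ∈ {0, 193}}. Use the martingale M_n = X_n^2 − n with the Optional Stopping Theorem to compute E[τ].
E[τ] = 192

M_n = X_n^2 − n is a martingale (since E[X_{n+1}^2 | F_n] = X_n^2 + 1). By OST (τ has finite mean in a bounded region), E[M_τ] = E[M_0] = X_0^2 − 0 = 1^2 = 1. Also E[M_τ] = E[X_τ^2] − E[τ]. The walk exits at 0 or 193, with P(hit 193 first) = 1/193, so E[X_τ^2] = 193^2 · 1/193 + 0 = 193. Thus E[τ] = E[X_τ^2] − E[M_τ] = 193 − 1 = 192 = 1(193 − 1) = 192.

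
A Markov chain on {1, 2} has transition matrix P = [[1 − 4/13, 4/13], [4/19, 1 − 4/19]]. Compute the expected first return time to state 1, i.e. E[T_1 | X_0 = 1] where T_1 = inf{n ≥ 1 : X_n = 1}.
E[T_1 | X_0 = 1] = 1/π_1 = 32/13

For an irreducible recurrent Markov chain with stationary distribution π, E[T_i | X_0 = i] = 1/π_i (Kac's formula). Here π_1 = (4/19)/(4/13 + 4/19) = (4/19)/(128/247) = 13/32, so E[T_1 | X_0 = 1] = 1/π_1 = (4/13 + 4/19)/(4/19) = (128/247)/(4/19) = 32/13.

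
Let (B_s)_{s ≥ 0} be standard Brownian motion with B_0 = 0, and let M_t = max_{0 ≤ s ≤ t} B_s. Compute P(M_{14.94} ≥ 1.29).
P(M_{14.94} ≥ 1.29) = 2·P(B_{14.94} ≥ 1.29) = 2(1 − Φ(1.29/√14.94)) ≈ 0.7386

By the reflection principle for Brownian motion, P(M_t ≥ a) = 2 · P(B_t ≥ a) for a ≥ 0. Since B_t ~ N(0, t), P(B_t ≥ 1.29) = 1 − Φ(1.29/√t) = 1 − Φ(1.29/√14.94) = 1 − Φ(0.3337). So
  P(M_{14.94} ≥ 1.29) = 2(1 − Φ(0.3337)) ≈ 0.7386.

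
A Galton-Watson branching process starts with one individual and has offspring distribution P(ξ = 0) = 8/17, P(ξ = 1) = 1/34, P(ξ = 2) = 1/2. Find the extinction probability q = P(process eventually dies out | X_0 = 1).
q = 16/17

The pgf is f(s) = 8/17 + 1/34·s + 1/2·s². The extinction probability q is the smallest fixed point of f in [0, 1]. Setting s = f(s):
  1/2·s² + (1/34 − 1)·s + 8/17 = 0
  1/2·s² − (8/17 + 1/2)·s + 8/17 = 0
which factors as (s − 1)·(1/2·s − 8/17) = 0, giving roots s = 1 and s = (8/17)/(1/2) = 16/17.
Mean offspring μ = 1/34 + 2·1/2 = 35/34 > 1 (supercritical), so q < 1. The extinction probability is the smaller root: q = (8/17)/(1/2) = 16/17.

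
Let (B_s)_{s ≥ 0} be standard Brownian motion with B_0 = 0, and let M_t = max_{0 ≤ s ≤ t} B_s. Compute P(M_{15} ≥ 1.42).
P(M_{15} ≥ 1.42) = 2·P(B_{15} ≥ 1.42) = 2(1 − Φ(1.42/√15)) ≈ 0.7139

By the reflection principle for Brownian motion, P(M_t ≥ a) = 2 · P(B_t ≥ a) for a ≥ 0. Since B_t ~ N(0, t), P(B_t ≥ 1.42) = 1 − Φ(1.42/√t) = 1 − Φ(1.42/√15) = 1 − Φ(0.3666). So
  P(M_{15} ≥ 1.42) = 2(1 − Φ(0.3666)) ≈ 0.7139.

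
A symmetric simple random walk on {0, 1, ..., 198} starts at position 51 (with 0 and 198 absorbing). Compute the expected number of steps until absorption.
E[τ | X_0 = 51] = 7497

Let v_k = E[τ | X_0 = k]. Boundary: v_0 = v_198 = 0. Recurrence: v_k = 1 + (v_{k-1} + v_{k+1})/2 for 1 ≤ k ≤ 197. The particular solution to v_k − (v_{k-1} + v_{k+1})/2 = 1 is v_k = −k^2. Adding homogeneous solution A + B k and matching boundaries gives v_k = k (198 − k). Substituting k = 51: v_51 = 51 · 147 = 7497.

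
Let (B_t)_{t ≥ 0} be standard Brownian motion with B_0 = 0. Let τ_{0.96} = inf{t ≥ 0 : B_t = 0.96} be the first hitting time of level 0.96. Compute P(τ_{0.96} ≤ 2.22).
P(τ_{0.96} ≤ 2.22) = 2(1 − Φ(0.96/√2.22)) = 2(1 − Φ(0.6443)) ≈ 0.5194

By the reflection principle for standard BM, P(τ_b ≤ t) = 2 · P(B_t ≥ b). Since B_t ~ N(0, t), P(B_t ≥ 0.96) = 1 − Φ(0.96/√t) = 1 − Φ(0.96/√2.22) = 1 − Φ(0.6443) ≈ 0.25969. Doubling: P(τ_{0.96} ≤ 2.22) ≈ 2 · 0.25969 = 0.51938 ≈ 0.5194.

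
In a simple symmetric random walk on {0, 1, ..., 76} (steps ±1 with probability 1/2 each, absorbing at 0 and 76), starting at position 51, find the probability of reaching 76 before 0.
P(hit 76 before 0) = 51/76

Let u_k = P(hit 76 before 0 | start at k). Then u_0 = 0, u_76 = 1, and u_k = u_{k-1}/2 + u_{k+1}/2 for 1 ≤ k ≤ 75. This harmonic recurrence is solved by u_k = k/76, giving u_51 = 51/76.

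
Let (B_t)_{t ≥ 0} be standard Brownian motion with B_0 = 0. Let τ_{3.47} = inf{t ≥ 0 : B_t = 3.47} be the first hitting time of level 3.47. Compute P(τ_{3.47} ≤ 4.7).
P(τ_{3.47} ≤ 4.7) = 2(1 − Φ(3.47/√4.7)) = 2(1 − Φ(1.6006)) ≈ 0.1095

By the reflection principle for standard BM, P(τ_b ≤ t) = 2 · P(B_t ≥ b). Since B_t ~ N(0, t), P(B_t ≥ 3.47) = 1 − Φ(3.47/√t) = 1 − Φ(3.47/√4.7) = 1 − Φ(1.6006) ≈ 0.05473. Doubling: P(τ_{3.47} ≤ 4.7) ≈ 2 · 0.05473 = 0.10946 ≈ 0.1095.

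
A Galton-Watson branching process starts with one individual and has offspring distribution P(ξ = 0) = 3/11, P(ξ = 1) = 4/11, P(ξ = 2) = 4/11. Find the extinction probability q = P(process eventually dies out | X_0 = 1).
q = 3/4

The pgf is f(s) = 3/11 + 4/11·s + 4/11·s². The extinction probability q is the smallest fixed point of f in [0, 1]. Setting s = f(s):
  4/11·s² + (4/11 − 1)·s + 3/11 = 0
  4/11·s² − (3/11 + 4/11)·s + 3/11 = 0
which factors as (s − 1)·(4/11·s − 3/11) = 0, giving roots s = 1 and s = (3/11)/(4/11) = 3/4.
Mean offspring μ = 4/11 + 2·4/11 = 12/11 > 1 (supercritical), so q < 1. The extinction probability is the smaller root: q = (3/11)/(4/11) = 3/4.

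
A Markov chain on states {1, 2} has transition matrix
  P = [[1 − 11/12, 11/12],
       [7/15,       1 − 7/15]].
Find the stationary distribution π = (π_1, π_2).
π_1 = 28/83, π_2 = 55/83

Solve πP = π with π_1 + π_2 = 1. From πP = π: π_1 · (1 − 11/12) + π_2 · 7/15 = π_1 ⇒ π_2 · 7/15 = π_1 · 11/12 ⇒ π_2/π_1 = (11/12)/(7/15) = 55/28. Together with π_1 + π_2 = 1:
  π_1 = (7/15)/(11/12 + 7/15) = (7/15)/(83/60) = 28/83,
  π_2 = (11/12)/(11/12 + 7/15) = (11/12)/(83/60) = 55/83.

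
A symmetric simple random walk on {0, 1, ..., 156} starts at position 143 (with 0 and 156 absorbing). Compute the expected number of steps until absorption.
E[τ | X_0 = 143] = 1859

Let v_k = E[τ | X_0 = k]. Boundary: v_0 = v_156 = 0. Recurrence: v_k = 1 + (v_{k-1} + v_{k+1})/2 for 1 ≤ k ≤ 155. The particular solution to v_k − (v_{k-1} + v_{k+1})/2 = 1 is v_k = −k^2. Adding homogeneous solution A + B k and matching boundaries gives v_k = k (156 − k). Substituting k = 143: v_143 = 143 · 13 = 1859.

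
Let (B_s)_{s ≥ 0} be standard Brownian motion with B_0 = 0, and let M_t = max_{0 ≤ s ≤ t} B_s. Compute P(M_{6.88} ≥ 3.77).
P(M_{6.88} ≥ 3.77) = 2·P(B_{6.88} ≥ 3.77) = 2(1 − Φ(3.77/√6.88)) ≈ 0.1506

By the reflection principle for Brownian motion, P(M_t ≥ a) = 2 · P(B_t ≥ a) for a ≥ 0. Since B_t ~ N(0, t), P(B_t ≥ 3.77) = 1 − Φ(3.77/√t) = 1 − Φ(3.77/√6.88) = 1 − Φ(1.4373). So
  P(M_{6.88} ≥ 3.77) = 2(1 − Φ(1.4373)) ≈ 0.1506.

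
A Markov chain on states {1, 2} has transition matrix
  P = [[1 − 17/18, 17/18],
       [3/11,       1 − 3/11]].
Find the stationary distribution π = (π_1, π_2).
π_1 = 54/241, π_2 = 187/241

Solve πP = π with π_1 + π_2 = 1. From πP = π: π_1 · (1 − 17/18) + π_2 · 3/11 = π_1 ⇒ π_2 · 3/11 = π_1 · 17/18 ⇒ π_2/π_1 = (17/18)/(3/11) = 187/54. Together with π_1 + π_2 = 1:
  π_1 = (3/11)/(17/18 + 3/11) = (3/11)/(241/198) = 54/241,
  π_2 = (17/18)/(17/18 + 3/11) = (17/18)/(241/198) = 187/241.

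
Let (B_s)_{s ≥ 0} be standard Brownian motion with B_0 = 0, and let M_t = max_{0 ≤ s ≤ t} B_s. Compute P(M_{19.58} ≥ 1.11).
P(M_{19.58} ≥ 1.11) = 2·P(B_{19.58} ≥ 1.11) = 2(1 − Φ(1.11/√19.58)) ≈ 0.8019

By the reflection principle for Brownian motion, P(M_t ≥ a) = 2 · P(B_t ≥ a) for a ≥ 0. Since B_t ~ N(0, t), P(B_t ≥ 1.11) = 1 − Φ(1.11/√t) = 1 − Φ(1.11/√19.58) = 1 − Φ(0.2509). So
  P(M_{19.58} ≥ 1.11) = 2(1 − Φ(0.2509)) ≈ 0.8019.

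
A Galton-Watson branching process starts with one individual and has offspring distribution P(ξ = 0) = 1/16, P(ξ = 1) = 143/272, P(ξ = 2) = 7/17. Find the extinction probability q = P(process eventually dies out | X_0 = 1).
q = 17/112

The pgf is f(s) = 1/16 + 143/272·s + 7/17·s². The extinction probability q is the smallest fixed point of f in [0, 1]. Setting s = f(s):
  7/17·s² + (143/272 − 1)·s + 1/16 = 0
  7/17·s² − (1/16 + 7/17)·s + 1/16 = 0
which factors as (s − 1)·(7/17·s − 1/16) = 0, giving roots s = 1 and s = (1/16)/(7/17) = 17/112.
Mean offspring μ = 143/272 + 2·7/17 = 367/272 > 1 (supercritical), so q < 1. The extinction probability is the smaller root: q = (1/16)/(7/17) = 17/112.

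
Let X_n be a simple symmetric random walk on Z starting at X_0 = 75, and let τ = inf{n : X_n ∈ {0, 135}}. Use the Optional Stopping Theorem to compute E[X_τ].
E[X_τ] = 75

X_n is a martingale and τ is a bounded-mean stopping time (indeed τ is finite a.s. with bounded expectation since the walk is in a bounded region). By the OST, E[X_τ] = E[X_0] = 75. Equivalently: E[X_τ] = 135 · P(hit 135 first) + 0 · P(hit 0 first) = 135 · (75/135) = 75.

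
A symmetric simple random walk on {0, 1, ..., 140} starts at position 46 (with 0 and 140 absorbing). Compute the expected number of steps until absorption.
E[τ | X_0 = 46] = 4324

Let v_k = E[τ | X_0 = k]. Boundary: v_0 = v_140 = 0. Recurrence: v_k = 1 + (v_{k-1} + v_{k+1})/2 for 1 ≤ k ≤ 139. The particular solution to v_k − (v_{k-1} + v_{k+1})/2 = 1 is v_k = −k^2. Adding homogeneous solution A + B k and matching boundaries gives v_k = k (140 − k). Substituting k = 46: v_46 = 46 · 94 = 4324.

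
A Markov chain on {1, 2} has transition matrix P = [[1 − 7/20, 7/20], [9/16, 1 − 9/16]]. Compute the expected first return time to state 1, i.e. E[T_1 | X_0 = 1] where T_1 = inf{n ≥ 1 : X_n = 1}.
E[T_1 | X_0 = 1] = 1/π_1 = 73/45

For an irreducible recurrent Markov chain with stationary distribution π, E[T_i | X_0 = i] = 1/π_i (Kac's formula). Here π_1 = (9/16)/(7/20 + 9/16) = (9/16)/(73/80) = 45/73, so E[T_1 | X_0 = 1] = 1/π_1 = (7/20 + 9/16)/(9/16) = (73/80)/(9/16) = 73/45.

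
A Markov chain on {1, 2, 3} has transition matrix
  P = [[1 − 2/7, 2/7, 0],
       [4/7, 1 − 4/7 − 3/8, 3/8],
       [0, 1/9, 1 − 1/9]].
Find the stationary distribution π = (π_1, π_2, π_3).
π = (16/51, 8/51, 9/17)

This is a birth-death chain on three states, which satisfies detailed balance: π_1 · P_{12} = π_2 · P_{21} and π_2 · P_{23} = π_3 · P_{32}.
From π_1 · 2/7 = π_2 · 4/7: π_2/π_1 = (2/7)/(4/7) = 1/2.
From π_2 · 3/8 = π_3 · 1/9: π_3/π_2 = (3/8)/(1/9) = 27/8.
Take π_1 proportional to 1; then unnormalized π = (1, 1/2, 27/16). Normalize by dividing by the sum 51/16:
  π = (16/51, 8/51, 9/17).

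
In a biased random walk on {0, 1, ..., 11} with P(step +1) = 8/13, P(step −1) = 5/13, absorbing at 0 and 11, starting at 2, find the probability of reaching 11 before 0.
P(hit 11 before 0) = (1 − (5/8)^2) / (1 − (5/8)^11) = 1744830464/2847035489

Let u_k denote P(reach 11 before 0 | start at k). Boundary: u_0 = 0, u_11 = 1. Recurrence: u_k = 8/13·u_{k+1} + 5/13·u_{k-1} for 1 ≤ k ≤ 10. Try u_k = A + B·r^k with r = q/p = (5/13)/(8/13) = 5/8. Substitution satisfies the recurrence; boundary conditions give:
  u_k = (1 − r^k) / (1 − r^N) = (1 − (5/8)^2) / (1 − (5/8)^11) = 1744830464/2847035489.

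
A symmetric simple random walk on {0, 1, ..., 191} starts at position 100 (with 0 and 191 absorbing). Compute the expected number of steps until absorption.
E[τ | X_0 = 100] = 9100

Let v_k = E[τ | X_0 = k]. Boundary: v_0 = v_191 = 0. Recurrence: v_k = 1 + (v_{k-1} + v_{k+1})/2 for 1 ≤ k ≤ 190. The particular solution to v_k − (v_{k-1} + v_{k+1})/2 = 1 is v_k = −k^2. Adding homogeneous solution A + B k and matching boundaries gives v_k = k (191 − k). Substituting k = 100: v_100 = 100 · 91 = 9100.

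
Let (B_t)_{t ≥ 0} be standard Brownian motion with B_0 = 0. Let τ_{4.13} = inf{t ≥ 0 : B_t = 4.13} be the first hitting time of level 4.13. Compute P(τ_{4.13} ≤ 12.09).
P(τ_{4.13} ≤ 12.09) = 2(1 − Φ(4.13/√12.09)) = 2(1 − Φ(1.1878)) ≈ 0.2349

By the reflection principle for standard BM, P(τ_b ≤ t) = 2 · P(B_t ≥ b). Since B_t ~ N(0, t), P(B_t ≥ 4.13) = 1 − Φ(4.13/√t) = 1 − Φ(4.13/√12.09) = 1 − Φ(1.1878) ≈ 0.11746. Doubling: P(τ_{4.13} ≤ 12.09) ≈ 2 · 0.11746 = 0.23492 ≈ 0.2349.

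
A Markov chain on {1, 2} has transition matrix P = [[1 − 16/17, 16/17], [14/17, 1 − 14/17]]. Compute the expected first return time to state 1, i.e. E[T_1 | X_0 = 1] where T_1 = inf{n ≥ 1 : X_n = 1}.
E[T_1 | X_0 = 1] = 1/π_1 = 15/7

For an irreducible recurrent Markov chain with stationary distribution π, E[T_i | X_0 = i] = 1/π_i (Kac's formula). Here π_1 = (14/17)/(16/17 + 14/17) = (14/17)/(30/17) = 7/15, so E[T_1 | X_0 = 1] = 1/π_1 = (16/17 + 14/17)/(14/17) = (30/17)/(14/17) = 15/7.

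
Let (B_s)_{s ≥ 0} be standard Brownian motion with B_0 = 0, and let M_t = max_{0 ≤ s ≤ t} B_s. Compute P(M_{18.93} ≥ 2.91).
P(M_{18.93} ≥ 2.91) = 2·P(B_{18.93} ≥ 2.91) = 2(1 − Φ(2.91/√18.93)) ≈ 0.5036

By the reflection principle for Brownian motion, P(M_t ≥ a) = 2 · P(B_t ≥ a) for a ≥ 0. Since B_t ~ N(0, t), P(B_t ≥ 2.91) = 1 − Φ(2.91/√t) = 1 − Φ(2.91/√18.93) = 1 − Φ(0.6688). So
  P(M_{18.93} ≥ 2.91) = 2(1 − Φ(0.6688)) ≈ 0.5036.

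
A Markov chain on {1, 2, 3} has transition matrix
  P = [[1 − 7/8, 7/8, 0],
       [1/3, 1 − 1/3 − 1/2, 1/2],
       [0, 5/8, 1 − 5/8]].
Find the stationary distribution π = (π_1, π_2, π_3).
π = (40/229, 105/229, 84/229)

This is a birth-death chain on three states, which satisfies detailed balance: π_1 · P_{12} = π_2 · P_{21} and π_2 · P_{23} = π_3 · P_{32}.
From π_1 · 7/8 = π_2 · 1/3: π_2/π_1 = (7/8)/(1/3) = 21/8.
From π_2 · 1/2 = π_3 · 5/8: π_3/π_2 = (1/2)/(5/8) = 4/5.
Take π_1 proportional to 1; then unnormalized π = (1, 21/8, 21/10). Normalize by dividing by the sum 229/40:
  π = (40/229, 105/229, 84/229).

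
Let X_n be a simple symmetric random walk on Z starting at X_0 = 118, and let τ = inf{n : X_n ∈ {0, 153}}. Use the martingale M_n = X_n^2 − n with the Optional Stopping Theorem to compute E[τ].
E[τ] = 4130

M_n = X_n^2 − n is a martingale (since E[X_{n+1}^2 | F_n] = X_n^2 + 1). By OST (τ has finite mean in a bounded region), E[M_τ] = E[M_0] = X_0^2 − 0 = 118^2 = 13924. Also E[M_τ] = E[X_τ^2] − E[τ]. The walk exits at 0 or 153, with P(hit 153 first) = 118/153, so E[X_τ^2] = 153^2 · 118/153 + 0 = 18054. Thus E[τ] = E[X_τ^2] − E[M_τ] = 18054 − 13924 = 4130 = 118(153 − 118) = 4130.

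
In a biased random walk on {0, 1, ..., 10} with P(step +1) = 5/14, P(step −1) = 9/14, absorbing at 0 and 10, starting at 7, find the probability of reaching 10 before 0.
P(hit 10 before 0) = (1 − (9/5)^7) / (1 − (9/5)^10) = 147026375/869254694

Let u_k denote P(reach 10 before 0 | start at k). Boundary: u_0 = 0, u_10 = 1. Recurrence: u_k = 5/14·u_{k+1} + 9/14·u_{k-1} for 1 ≤ k ≤ 9. Try u_k = A + B·r^k with r = q/p = (9/14)/(5/14) = 9/5. Substitution satisfies the recurrence; boundary conditions give:
  u_k = (1 − r^k) / (1 − r^N) = (1 − (9/5)^7) / (1 − (9/5)^10) = 147026375/869254694.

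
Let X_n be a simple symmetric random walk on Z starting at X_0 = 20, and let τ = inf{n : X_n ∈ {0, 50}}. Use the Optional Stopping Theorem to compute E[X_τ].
E[X_τ] = 20

X_n is a martingale and τ is a bounded-mean stopping time (indeed τ is finite a.s. with bounded expectation since the walk is in a bounded region). By the OST, E[X_τ] = E[X_0] = 20. Equivalently: E[X_τ] = 50 · P(hit 50 first) + 0 · P(hit 0 first) = 50 · (20/50) = 20.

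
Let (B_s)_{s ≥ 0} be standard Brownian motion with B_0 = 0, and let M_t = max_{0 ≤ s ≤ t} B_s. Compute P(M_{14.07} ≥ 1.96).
P(M_{14.07} ≥ 1.96) = 2·P(B_{14.07} ≥ 1.96) = 2(1 − Φ(1.96/√14.07)) ≈ 0.6013

By the reflection principle for Brownian motion, P(M_t ≥ a) = 2 · P(B_t ≥ a) for a ≥ 0. Since B_t ~ N(0, t), P(B_t ≥ 1.96) = 1 − Φ(1.96/√t) = 1 − Φ(1.96/√14.07) = 1 − Φ(0.5225). So
  P(M_{14.07} ≥ 1.96) = 2(1 − Φ(0.5225)) ≈ 0.6013.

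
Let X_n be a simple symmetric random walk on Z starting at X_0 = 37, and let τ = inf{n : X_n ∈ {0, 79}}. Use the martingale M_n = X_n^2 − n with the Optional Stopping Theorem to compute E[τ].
E[τ] = 1554

M_n = X_n^2 − n is a martingale (since E[X_{n+1}^2 | F_n] = X_n^2 + 1). By OST (τ has finite mean in a bounded region), E[M_τ] = E[M_0] = X_0^2 − 0 = 37^2 = 1369. Also E[M_τ] = E[X_τ^2] − E[τ]. The walk exits at 0 or 79, with P(hit 79 first) = 37/79, so E[X_τ^2] = 79^2 · 37/79 + 0 = 2923. Thus E[τ] = E[X_τ^2] − E[M_τ] = 2923 − 1369 = 1554 = 37(79 − 37) = 1554.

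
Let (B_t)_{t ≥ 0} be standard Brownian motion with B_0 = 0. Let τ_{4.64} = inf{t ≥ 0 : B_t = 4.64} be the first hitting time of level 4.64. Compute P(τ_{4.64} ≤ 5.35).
P(τ_{4.64} ≤ 5.35) = 2(1 − Φ(4.64/√5.35)) = 2(1 − Φ(2.0060)) ≈ 0.0449

By the reflection principle for standard BM, P(τ_b ≤ t) = 2 · P(B_t ≥ b). Since B_t ~ N(0, t), P(B_t ≥ 4.64) = 1 − Φ(4.64/√t) = 1 − Φ(4.64/√5.35) = 1 − Φ(2.0060) ≈ 0.02243. Doubling: P(τ_{4.64} ≤ 5.35) ≈ 2 · 0.02243 = 0.04486 ≈ 0.0449.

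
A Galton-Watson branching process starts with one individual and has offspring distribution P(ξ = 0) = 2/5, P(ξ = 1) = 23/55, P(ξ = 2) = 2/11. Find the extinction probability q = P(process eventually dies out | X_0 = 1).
q = 1

Mean offspring μ = 0·2/5 + 1·23/55 + 2·2/11 = 43/55 ≤ 1. For μ ≤ 1 with offspring not concentrated at 1, the Galton-Watson process goes extinct almost surely, so q = 1.
(Algebraic check: The pgf is f(s) = 2/5 + 23/55·s + 2/11·s². The extinction probability q is the smallest fixed point of f in [0, 1]. Setting s = f(s):
  2/11·s² + (23/55 − 1)·s + 2/5 = 0
  2/11·s² − (2/5 + 2/11)·s + 2/5 = 0
which factors as (s − 1)·(2/11·s − 2/5) = 0, giving roots s = 1 and s = (2/5)/(2/11) = 11/5. Since 11/5 ≥ 1, the smallest root in [0, 1] is s = 1.)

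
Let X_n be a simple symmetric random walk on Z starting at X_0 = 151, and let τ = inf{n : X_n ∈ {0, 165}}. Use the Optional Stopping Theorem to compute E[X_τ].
E[X_τ] = 151

X_n is a martingale and τ is a bounded-mean stopping time (indeed τ is finite a.s. with bounded expectation since the walk is in a bounded region). By the OST, E[X_τ] = E[X_0] = 151. Equivalently: E[X_τ] = 165 · P(hit 165 first) + 0 · P(hit 0 first) = 165 · (151/165) = 151.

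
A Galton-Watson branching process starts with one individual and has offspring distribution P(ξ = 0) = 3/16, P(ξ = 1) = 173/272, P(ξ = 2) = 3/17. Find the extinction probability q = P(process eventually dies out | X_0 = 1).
q = 1

Mean offspring μ = 0·3/16 + 1·173/272 + 2·3/17 = 269/272 ≤ 1. For μ ≤ 1 with offspring not concentrated at 1, the Galton-Watson process goes extinct almost surely, so q = 1.
(Algebraic check: The pgf is f(s) = 3/16 + 173/272·s + 3/17·s². The extinction probability q is the smallest fixed point of f in [0, 1]. Setting s = f(s):
  3/17·s² + (173/272 − 1)·s + 3/16 = 0
  3/17·s² − (3/16 + 3/17)·s + 3/16 = 0
which factors as (s − 1)·(3/17·s − 3/16) = 0, giving roots s = 1 and s = (3/16)/(3/17) = 17/16. Since 17/16 ≥ 1, the smallest root in [0, 1] is s = 1.)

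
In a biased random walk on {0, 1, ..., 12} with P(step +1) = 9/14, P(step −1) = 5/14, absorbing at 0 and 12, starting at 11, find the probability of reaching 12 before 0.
P(hit 12 before 0) = (1 − (5/9)^11) / (1 − (5/9)^12) = 70497520839/70546348964

Let u_k denote P(reach 12 before 0 | start at k). Boundary: u_0 = 0, u_12 = 1. Recurrence: u_k = 9/14·u_{k+1} + 5/14·u_{k-1} for 1 ≤ k ≤ 11. Try u_k = A + B·r^k with r = q/p = (5/14)/(9/14) = 5/9. Substitution satisfies the recurrence; boundary conditions give:
  u_k = (1 − r^k) / (1 − r^N) = (1 − (5/9)^11) / (1 − (5/9)^12) = 70497520839/70546348964.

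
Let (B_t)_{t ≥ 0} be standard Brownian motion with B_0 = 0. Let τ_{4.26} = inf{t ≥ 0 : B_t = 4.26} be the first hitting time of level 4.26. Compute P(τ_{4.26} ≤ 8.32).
P(τ_{4.26} ≤ 8.32) = 2(1 − Φ(4.26/√8.32)) = 2(1 − Φ(1.4769)) ≈ 0.1397

By the reflection principle for standard BM, P(τ_b ≤ t) = 2 · P(B_t ≥ b). Since B_t ~ N(0, t), P(B_t ≥ 4.26) = 1 − Φ(4.26/√t) = 1 − Φ(4.26/√8.32) = 1 − Φ(1.4769) ≈ 0.06985. Doubling: P(τ_{4.26} ≤ 8.32) ≈ 2 · 0.06985 = 0.13970 ≈ 0.1397.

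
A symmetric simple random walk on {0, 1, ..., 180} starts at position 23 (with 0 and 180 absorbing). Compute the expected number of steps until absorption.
E[τ | X_0 = 23] = 3611

Let v_k = E[τ | X_0 = k]. Boundary: v_0 = v_180 = 0. Recurrence: v_k = 1 + (v_{k-1} + v_{k+1})/2 for 1 ≤ k ≤ 179. The particular solution to v_k − (v_{k-1} + v_{k+1})/2 = 1 is v_k = −k^2. Adding homogeneous solution A + B k and matching boundaries gives v_k = k (180 − k). Substituting k = 23: v_23 = 23 · 157 = 3611.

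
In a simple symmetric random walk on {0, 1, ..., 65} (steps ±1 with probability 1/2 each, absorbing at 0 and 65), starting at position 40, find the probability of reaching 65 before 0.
P(hit 65 before 0) = 40/65 = 8/13

Let u_k = P(hit 65 before 0 | start at k). Then u_0 = 0, u_65 = 1, and u_k = u_{k-1}/2 + u_{k+1}/2 for 1 ≤ k ≤ 64. This harmonic recurrence is solved by u_k = k/65, giving u_40 = 40/65 = 8/13.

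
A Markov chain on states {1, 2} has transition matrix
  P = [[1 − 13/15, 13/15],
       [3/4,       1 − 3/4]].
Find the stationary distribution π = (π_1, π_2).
π_1 = 45/97, π_2 = 52/97

Solve πP = π with π_1 + π_2 = 1. From πP = π: π_1 · (1 − 13/15) + π_2 · 3/4 = π_1 ⇒ π_2 · 3/4 = π_1 · 13/15 ⇒ π_2/π_1 = (13/15)/(3/4) = 52/45. Together with π_1 + π_2 = 1:
  π_1 = (3/4)/(13/15 + 3/4) = (3/4)/(97/60) = 45/97,
  π_2 = (13/15)/(13/15 + 3/4) = (13/15)/(97/60) = 52/97.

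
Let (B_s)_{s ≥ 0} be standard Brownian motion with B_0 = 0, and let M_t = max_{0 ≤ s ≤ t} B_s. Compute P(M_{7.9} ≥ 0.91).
P(M_{7.9} ≥ 0.91) = 2·P(B_{7.9} ≥ 0.91) = 2(1 − Φ(0.91/√7.9)) ≈ 0.7461

By the reflection principle for Brownian motion, P(M_t ≥ a) = 2 · P(B_t ≥ a) for a ≥ 0. Since B_t ~ N(0, t), P(B_t ≥ 0.91) = 1 − Φ(0.91/√t) = 1 − Φ(0.91/√7.9) = 1 − Φ(0.3238). So
  P(M_{7.9} ≥ 0.91) = 2(1 − Φ(0.3238)) ≈ 0.7461.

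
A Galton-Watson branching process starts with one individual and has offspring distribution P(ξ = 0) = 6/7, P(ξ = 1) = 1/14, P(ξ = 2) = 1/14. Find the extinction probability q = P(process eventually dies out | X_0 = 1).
q = 1

Mean offspring μ = 0·6/7 + 1·1/14 + 2·1/14 = 3/14 ≤ 1. For μ ≤ 1 with offspring not concentrated at 1, the Galton-Watson process goes extinct almost surely, so q = 1.
(Algebraic check: The pgf is f(s) = 6/7 + 1/14·s + 1/14·s². The extinction probability q is the smallest fixed point of f in [0, 1]. Setting s = f(s):
  1/14·s² + (1/14 − 1)·s + 6/7 = 0
  1/14·s² − (6/7 + 1/14)·s + 6/7 = 0
which factors as (s − 1)·(1/14·s − 6/7) = 0, giving roots s = 1 and s = (6/7)/(1/14) = 12. Since 12 ≥ 1, the smallest root in [0, 1] is s = 1.)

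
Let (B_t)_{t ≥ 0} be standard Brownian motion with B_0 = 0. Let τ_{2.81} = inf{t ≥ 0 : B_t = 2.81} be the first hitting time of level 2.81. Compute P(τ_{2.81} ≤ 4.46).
P(τ_{2.81} ≤ 4.46) = 2(1 − Φ(2.81/√4.46)) = 2(1 − Φ(1.3306)) ≈ 0.1833

By the reflection principle for standard BM, P(τ_b ≤ t) = 2 · P(B_t ≥ b). Since B_t ~ N(0, t), P(B_t ≥ 2.81) = 1 − Φ(2.81/√t) = 1 − Φ(2.81/√4.46) = 1 − Φ(1.3306) ≈ 0.09166. Doubling: P(τ_{2.81} ≤ 4.46) ≈ 2 · 0.09166 = 0.18332 ≈ 0.1833.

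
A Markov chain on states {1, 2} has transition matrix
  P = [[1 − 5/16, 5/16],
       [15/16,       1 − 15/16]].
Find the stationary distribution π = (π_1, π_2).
π_1 = 3/4, π_2 = 1/4

Solve πP = π with π_1 + π_2 = 1. From πP = π: π_1 · (1 − 5/16) + π_2 · 15/16 = π_1 ⇒ π_2 · 15/16 = π_1 · 5/16 ⇒ π_2/π_1 = (5/16)/(15/16) = 1/3. Together with π_1 + π_2 = 1:
  π_1 = (15/16)/(5/16 + 15/16) = (15/16)/(5/4) = 3/4,
  π_2 = (5/16)/(5/16 + 15/16) = (5/16)/(5/4) = 1/4.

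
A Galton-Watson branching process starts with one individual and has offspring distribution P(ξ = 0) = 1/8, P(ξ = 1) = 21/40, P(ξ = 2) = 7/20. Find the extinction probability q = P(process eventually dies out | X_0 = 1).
q = 5/14

The pgf is f(s) = 1/8 + 21/40·s + 7/20·s². The extinction probability q is the smallest fixed point of f in [0, 1]. Setting s = f(s):
  7/20·s² + (21/40 − 1)·s + 1/8 = 0
  7/20·s² − (1/8 + 7/20)·s + 1/8 = 0
which factors as (s − 1)·(7/20·s − 1/8) = 0, giving roots s = 1 and s = (1/8)/(7/20) = 5/14.
Mean offspring μ = 21/40 + 2·7/20 = 49/40 > 1 (supercritical), so q < 1. The extinction probability is the smaller root: q = (1/8)/(7/20) = 5/14.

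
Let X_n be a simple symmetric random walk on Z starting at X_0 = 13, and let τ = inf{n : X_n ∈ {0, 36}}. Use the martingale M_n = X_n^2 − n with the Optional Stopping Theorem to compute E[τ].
E[τ] = 299

M_n = X_n^2 − n is a martingale (since E[X_{n+1}^2 | F_n] = X_n^2 + 1). By OST (τ has finite mean in a bounded region), E[M_τ] = E[M_0] = X_0^2 − 0 = 13^2 = 169. Also E[M_τ] = E[X_τ^2] − E[τ]. The walk exits at 0 or 36, with P(hit 36 first) = 13/36, so E[X_τ^2] = 36^2 · 13/36 + 0 = 468. Thus E[τ] = E[X_τ^2] − E[M_τ] = 468 − 169 = 299 = 13(36 − 13) = 299.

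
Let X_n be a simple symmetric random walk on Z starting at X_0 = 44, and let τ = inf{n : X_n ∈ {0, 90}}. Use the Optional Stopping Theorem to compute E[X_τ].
E[X_τ] = 44

X_n is a martingale and τ is a bounded-mean stopping time (indeed τ is finite a.s. with bounded expectation since the walk is in a bounded region). By the OST, E[X_τ] = E[X_0] = 44. Equivalently: E[X_τ] = 90 · P(hit 90 first) + 0 · P(hit 0 first) = 90 · (44/90) = 44.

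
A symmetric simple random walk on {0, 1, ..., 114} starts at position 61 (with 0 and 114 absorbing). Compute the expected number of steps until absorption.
E[τ | X_0 = 61] = 3233

Let v_k = E[τ | X_0 = k]. Boundary: v_0 = v_114 = 0. Recurrence: v_k = 1 + (v_{k-1} + v_{k+1})/2 for 1 ≤ k ≤ 113. The particular solution to v_k − (v_{k-1} + v_{k+1})/2 = 1 is v_k = −k^2. Adding homogeneous solution A + B k and matching boundaries gives v_k = k (114 − k). Substituting k = 61: v_61 = 61 · 53 = 3233.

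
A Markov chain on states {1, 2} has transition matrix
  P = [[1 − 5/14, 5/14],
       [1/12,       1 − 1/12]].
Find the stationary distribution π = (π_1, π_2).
π_1 = 7/37, π_2 = 30/37

Solve πP = π with π_1 + π_2 = 1. From πP = π: π_1 · (1 − 5/14) + π_2 · 1/12 = π_1 ⇒ π_2 · 1/12 = π_1 · 5/14 ⇒ π_2/π_1 = (5/14)/(1/12) = 30/7. Together with π_1 + π_2 = 1:
  π_1 = (1/12)/(5/14 + 1/12) = (1/12)/(37/84) = 7/37,
  π_2 = (5/14)/(5/14 + 1/12) = (5/14)/(37/84) = 30/37.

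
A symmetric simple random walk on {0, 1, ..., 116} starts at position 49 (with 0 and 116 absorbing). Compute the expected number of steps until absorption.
E[τ | X_0 = 49] = 3283

Let v_k = E[τ | X_0 = k]. Boundary: v_0 = v_116 = 0. Recurrence: v_k = 1 + (v_{k-1} + v_{k+1})/2 for 1 ≤ k ≤ 115. The particular solution to v_k − (v_{k-1} + v_{k+1})/2 = 1 is v_k = −k^2. Adding homogeneous solution A + B k and matching boundaries gives v_k = k (116 − k). Substituting k = 49: v_49 = 49 · 67 = 3283.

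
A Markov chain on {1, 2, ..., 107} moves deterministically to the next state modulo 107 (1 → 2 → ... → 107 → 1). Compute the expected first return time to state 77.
E[T_77 | X_0 = 77] = 107

The chain cycles deterministically, so starting at state 77 it returns in exactly 107 steps. Equivalently, the stationary distribution is uniform π_j = 1/107 for every state j, so by Kac's formula E[T_77] = 1/π_77 = 107.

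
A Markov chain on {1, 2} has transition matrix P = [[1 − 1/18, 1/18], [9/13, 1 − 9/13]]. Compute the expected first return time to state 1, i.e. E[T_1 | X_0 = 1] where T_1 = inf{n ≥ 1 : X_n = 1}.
E[T_1 | X_0 = 1] = 1/π_1 = 175/162

For an irreducible recurrent Markov chain with stationary distribution π, E[T_i | X_0 = i] = 1/π_i (Kac's formula). Here π_1 = (9/13)/(1/18 + 9/13) = (9/13)/(175/234) = 162/175, so E[T_1 | X_0 = 1] = 1/π_1 = (1/18 + 9/13)/(9/13) = (175/234)/(9/13) = 175/162.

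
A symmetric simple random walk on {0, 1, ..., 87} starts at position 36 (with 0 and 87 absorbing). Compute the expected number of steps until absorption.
E[τ | X_0 = 36] = 1836

Let v_k = E[τ | X_0 = k]. Boundary: v_0 = v_87 = 0. Recurrence: v_k = 1 + (v_{k-1} + v_{k+1})/2 for 1 ≤ k ≤ 86. The particular solution to v_k − (v_{k-1} + v_{k+1})/2 = 1 is v_k = −k^2. Adding homogeneous solution A + B k and matching boundaries gives v_k = k (87 − k). Substituting k = 36: v_36 = 36 · 51 = 1836.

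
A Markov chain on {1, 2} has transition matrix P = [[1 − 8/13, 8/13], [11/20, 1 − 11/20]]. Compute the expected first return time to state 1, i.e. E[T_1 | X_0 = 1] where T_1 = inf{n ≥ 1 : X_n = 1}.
E[T_1 | X_0 = 1] = 1/π_1 = 303/143

For an irreducible recurrent Markov chain with stationary distribution π, E[T_i | X_0 = i] = 1/π_i (Kac's formula). Here π_1 = (11/20)/(8/13 + 11/20) = (11/20)/(303/260) = 143/303, so E[T_1 | X_0 = 1] = 1/π_1 = (8/13 + 11/20)/(11/20) = (303/260)/(11/20) = 303/143.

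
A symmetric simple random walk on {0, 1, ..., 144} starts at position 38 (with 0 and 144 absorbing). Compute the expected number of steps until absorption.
E[τ | X_0 = 38] = 4028

Let v_k = E[τ | X_0 = k]. Boundary: v_0 = v_144 = 0. Recurrence: v_k = 1 + (v_{k-1} + v_{k+1})/2 for 1 ≤ k ≤ 143. The particular solution to v_k − (v_{k-1} + v_{k+1})/2 = 1 is v_k = −k^2. Adding homogeneous solution A + B k and matching boundaries gives v_k = k (144 − k). Substituting k = 38: v_38 = 38 · 106 = 4028.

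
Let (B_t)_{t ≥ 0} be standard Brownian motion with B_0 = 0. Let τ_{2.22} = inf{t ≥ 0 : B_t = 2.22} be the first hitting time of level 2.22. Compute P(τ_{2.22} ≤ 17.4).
P(τ_{2.22} ≤ 17.4) = 2(1 − Φ(2.22/√17.4)) = 2(1 − Φ(0.5322)) ≈ 0.5946

By the reflection principle for standard BM, P(τ_b ≤ t) = 2 · P(B_t ≥ b). Since B_t ~ N(0, t), P(B_t ≥ 2.22) = 1 − Φ(2.22/√t) = 1 − Φ(2.22/√17.4) = 1 − Φ(0.5322) ≈ 0.29729. Doubling: P(τ_{2.22} ≤ 17.4) ≈ 2 · 0.29729 = 0.59458 ≈ 0.5946.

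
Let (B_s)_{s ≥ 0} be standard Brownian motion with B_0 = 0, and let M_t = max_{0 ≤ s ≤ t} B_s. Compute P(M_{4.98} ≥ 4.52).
P(M_{4.98} ≥ 4.52) = 2·P(B_{4.98} ≥ 4.52) = 2(1 − Φ(4.52/√4.98)) ≈ 0.0428

By the reflection principle for Brownian motion, P(M_t ≥ a) = 2 · P(B_t ≥ a) for a ≥ 0. Since B_t ~ N(0, t), P(B_t ≥ 4.52) = 1 − Φ(4.52/√t) = 1 − Φ(4.52/√4.98) = 1 − Φ(2.0255). So
  P(M_{4.98} ≥ 4.52) = 2(1 − Φ(2.0255)) ≈ 0.0428.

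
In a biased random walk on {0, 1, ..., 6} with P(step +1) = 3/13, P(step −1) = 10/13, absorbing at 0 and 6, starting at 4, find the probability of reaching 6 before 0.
P(hit 6 before 0) = (1 − (10/3)^4) / (1 − (10/3)^6) = 981/10981

Let u_k denote P(reach 6 before 0 | start at k). Boundary: u_0 = 0, u_6 = 1. Recurrence: u_k = 3/13·u_{k+1} + 10/13·u_{k-1} for 1 ≤ k ≤ 5. Try u_k = A + B·r^k with r = q/p = (10/13)/(3/13) = 10/3. Substitution satisfies the recurrence; boundary conditions give:
  u_k = (1 − r^k) / (1 − r^N) = (1 − (10/3)^4) / (1 − (10/3)^6) = 981/10981.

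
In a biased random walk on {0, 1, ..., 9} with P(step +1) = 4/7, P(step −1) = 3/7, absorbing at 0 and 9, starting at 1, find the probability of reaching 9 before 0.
P(hit 9 before 0) = (1 − (3/4)^1) / (1 − (3/4)^9) = 65536/242461

Let u_k denote P(reach 9 before 0 | start at k). Boundary: u_0 = 0, u_9 = 1. Recurrence: u_k = 4/7·u_{k+1} + 3/7·u_{k-1} for 1 ≤ k ≤ 8. Try u_k = A + B·r^k with r = q/p = (3/7)/(4/7) = 3/4. Substitution satisfies the recurrence; boundary conditions give:
  u_k = (1 − r^k) / (1 − r^N) = (1 − (3/4)^1) / (1 − (3/4)^9) = 65536/242461.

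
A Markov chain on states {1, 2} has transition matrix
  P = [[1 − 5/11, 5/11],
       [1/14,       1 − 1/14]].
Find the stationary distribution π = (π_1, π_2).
π_1 = 11/81, π_2 = 70/81

Solve πP = π with π_1 + π_2 = 1. From πP = π: π_1 · (1 − 5/11) + π_2 · 1/14 = π_1 ⇒ π_2 · 1/14 = π_1 · 5/11 ⇒ π_2/π_1 = (5/11)/(1/14) = 70/11. Together with π_1 + π_2 = 1:
  π_1 = (1/14)/(5/11 + 1/14) = (1/14)/(81/154) = 11/81,
  π_2 = (5/11)/(5/11 + 1/14) = (5/11)/(81/154) = 70/81.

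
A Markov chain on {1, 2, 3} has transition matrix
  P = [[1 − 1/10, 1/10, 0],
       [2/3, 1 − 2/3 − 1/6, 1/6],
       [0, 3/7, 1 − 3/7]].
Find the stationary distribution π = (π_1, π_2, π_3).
π = (24/29, 18/145, 7/145)

This is a birth-death chain on three states, which satisfies detailed balance: π_1 · P_{12} = π_2 · P_{21} and π_2 · P_{23} = π_3 · P_{32}.
From π_1 · 1/10 = π_2 · 2/3: π_2/π_1 = (1/10)/(2/3) = 3/20.
From π_2 · 1/6 = π_3 · 3/7: π_3/π_2 = (1/6)/(3/7) = 7/18.
Take π_1 proportional to 1; then unnormalized π = (1, 3/20, 7/120). Normalize by dividing by the sum 29/24:
  π = (24/29, 18/145, 7/145).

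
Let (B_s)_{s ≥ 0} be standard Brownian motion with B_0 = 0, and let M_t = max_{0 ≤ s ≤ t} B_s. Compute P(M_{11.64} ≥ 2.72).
P(M_{11.64} ≥ 2.72) = 2·P(B_{11.64} ≥ 2.72) = 2(1 − Φ(2.72/√11.64)) ≈ 0.4253

By the reflection principle for Brownian motion, P(M_t ≥ a) = 2 · P(B_t ≥ a) for a ≥ 0. Since B_t ~ N(0, t), P(B_t ≥ 2.72) = 1 − Φ(2.72/√t) = 1 − Φ(2.72/√11.64) = 1 − Φ(0.7972). So
  P(M_{11.64} ≥ 2.72) = 2(1 − Φ(0.7972)) ≈ 0.4253.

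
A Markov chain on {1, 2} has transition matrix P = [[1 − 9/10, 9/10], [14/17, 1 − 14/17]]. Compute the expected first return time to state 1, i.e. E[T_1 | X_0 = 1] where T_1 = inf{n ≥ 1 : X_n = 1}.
E[T_1 | X_0 = 1] = 1/π_1 = 293/140

For an irreducible recurrent Markov chain with stationary distribution π, E[T_i | X_0 = i] = 1/π_i (Kac's formula). Here π_1 = (14/17)/(9/10 + 14/17) = (14/17)/(293/170) = 140/293, so E[T_1 | X_0 = 1] = 1/π_1 = (9/10 + 14/17)/(14/17) = (293/170)/(14/17) = 293/140.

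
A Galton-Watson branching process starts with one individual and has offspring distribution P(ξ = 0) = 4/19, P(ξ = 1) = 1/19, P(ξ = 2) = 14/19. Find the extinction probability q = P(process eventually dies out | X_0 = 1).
q = 2/7

The pgf is f(s) = 4/19 + 1/19·s + 14/19·s². The extinction probability q is the smallest fixed point of f in [0, 1]. Setting s = f(s):
  14/19·s² + (1/19 − 1)·s + 4/19 = 0
  14/19·s² − (4/19 + 14/19)·s + 4/19 = 0
which factors as (s − 1)·(14/19·s − 4/19) = 0, giving roots s = 1 and s = (4/19)/(14/19) = 2/7.
Mean offspring μ = 1/19 + 2·14/19 = 29/19 > 1 (supercritical), so q < 1. The extinction probability is the smaller root: q = (4/19)/(14/19) = 2/7.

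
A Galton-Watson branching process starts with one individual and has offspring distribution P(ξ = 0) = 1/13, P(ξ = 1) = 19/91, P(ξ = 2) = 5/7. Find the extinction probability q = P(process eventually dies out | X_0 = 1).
q = 7/65

The pgf is f(s) = 1/13 + 19/91·s + 5/7·s². The extinction probability q is the smallest fixed point of f in [0, 1]. Setting s = f(s):
  5/7·s² + (19/91 − 1)·s + 1/13 = 0
  5/7·s² − (1/13 + 5/7)·s + 1/13 = 0
which factors as (s − 1)·(5/7·s − 1/13) = 0, giving roots s = 1 and s = (1/13)/(5/7) = 7/65.
Mean offspring μ = 19/91 + 2·5/7 = 149/91 > 1 (supercritical), so q < 1. The extinction probability is the smaller root: q = (1/13)/(5/7) = 7/65.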